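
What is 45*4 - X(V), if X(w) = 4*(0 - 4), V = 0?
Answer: 196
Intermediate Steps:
X(w) = -16 (X(w) = 4*(-4) = -16)
45*4 - X(V) = 45*4 - 1*(-16) = 180 + 16 = 196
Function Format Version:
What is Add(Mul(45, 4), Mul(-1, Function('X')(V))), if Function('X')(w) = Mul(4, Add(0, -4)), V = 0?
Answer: 196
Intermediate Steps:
Function('X')(w) = -16 (Function('X')(w) = Mul(4, -4) = -16)
Add(Mul(45, 4), Mul(-1, Function('X')(V))) = Add(Mul(45, 4), Mul(-1, -16)) = Add(180, 16) = 196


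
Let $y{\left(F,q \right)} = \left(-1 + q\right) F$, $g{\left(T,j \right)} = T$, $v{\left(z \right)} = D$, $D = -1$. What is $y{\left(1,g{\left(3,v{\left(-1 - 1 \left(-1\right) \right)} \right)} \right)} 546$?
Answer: $1092$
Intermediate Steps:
$v{\left(z \right)} = -1$
$y{\left(F,q \right)} = F \left(-1 + q\right)$
$y{\left(1,g{\left(3,v{\left(-1 - 1 \left(-1\right) \right)} \right)} \right)} 546 = 1 \left(-1 + 3\right) 546 = 1 \cdot 2 \cdot 546 = 2 \cdot 546 = 1092$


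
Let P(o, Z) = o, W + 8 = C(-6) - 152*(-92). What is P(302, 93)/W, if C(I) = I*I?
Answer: 151/7006 ≈ 0.021553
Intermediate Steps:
C(I) = I**2
W = 14012 (W = -8 + ((-6)**2 - 152*(-92)) = -8 + (36 + 13984) = -8 + 14020 = 14012)
P(302, 93)/W = 302/14012 = 302*(1/14012) = 151/7006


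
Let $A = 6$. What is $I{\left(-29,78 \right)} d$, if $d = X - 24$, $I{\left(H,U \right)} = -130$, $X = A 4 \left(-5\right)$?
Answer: $18720$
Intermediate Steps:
$X = -120$ ($X = 6 \cdot 4 \left(-5\right) = 24 \left(-5\right) = -120$)
$d = -144$ ($d = -120 - 24 = -144$)
$I{\left(-29,78 \right)} d = \left(-130\right) \left(-144\right) = 18720$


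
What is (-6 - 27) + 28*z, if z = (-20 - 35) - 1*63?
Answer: -3337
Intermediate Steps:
z = -118 (z = -55 - 63 = -118)
(-6 - 27) + 28*z = (-6 - 27) + 28*(-118) = -33 - 3304 = -3337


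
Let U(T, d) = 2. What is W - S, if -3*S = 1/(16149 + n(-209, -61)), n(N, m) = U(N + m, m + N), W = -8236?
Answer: -399058907/48453 ≈ -8236.0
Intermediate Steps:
n(N, m) = 2
S = -1/48453 (S = -1/(3*(16149 + 2)) = -⅓/16151 = -⅓*1/16151 = -1/48453 ≈ -2.0639e-5)
W - S = -8236 - 1*(-1/48453) = -8236 + 1/48453 = -399058907/48453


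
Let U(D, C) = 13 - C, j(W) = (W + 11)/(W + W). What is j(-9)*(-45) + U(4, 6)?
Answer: 12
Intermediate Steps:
j(W) = (11 + W)/(2*W) (j(W) = (11 + W)/((2*W)) = (11 + W)*(1/(2*W)) = (11 + W)/(2*W))
j(-9)*(-45) + U(4, 6) = ((½)*(11 - 9)/(-9))*(-45) + (13 - 1*6) = ((½)*(-⅑)*2)*(-45) + (13 - 6) = -⅑*(-45) + 7 = 5 + 7 = 12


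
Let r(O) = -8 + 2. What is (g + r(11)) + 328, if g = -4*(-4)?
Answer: 338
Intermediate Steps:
r(O) = -6
g = 16
(g + r(11)) + 328 = (16 - 6) + 328 = 10 + 328 = 338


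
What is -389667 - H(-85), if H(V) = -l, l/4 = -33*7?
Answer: -390591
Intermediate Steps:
l = -924 (l = 4*(-33*7) = 4*(-231) = -924)
H(V) = 924 (H(V) = -1*(-924) = 924)
-389667 - H(-85) = -389667 - 1*924 = -389667 - 924 = -390591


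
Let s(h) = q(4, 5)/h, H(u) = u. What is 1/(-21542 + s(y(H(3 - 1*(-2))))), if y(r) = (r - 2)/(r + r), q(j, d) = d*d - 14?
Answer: -3/64516 ≈ -4.6500e-5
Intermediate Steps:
q(j, d) = -14 + d**2 (q(j, d) = d**2 - 14 = -14 + d**2)
y(r) = (-2 + r)/(2*r) (y(r) = (-2 + r)/((2*r)) = (-2 + r)*(1/(2*r)) = (-2 + r)/(2*r))
s(h) = 11/h (s(h) = (-14 + 5**2)/h = (-14 + 25)/h = 11/h)
1/(-21542 + s(y(H(3 - 1*(-2))))) = 1/(-21542 + 11/(((-2 + (3 - 1*(-2)))/(2*(3 - 1*(-2)))))) = 1/(-21542 + 11/(((-2 + (3 + 2))/(2*(3 + 2))))) = 1/(-21542 + 11/(((1/2)*(-2 + 5)/5))) = 1/(-21542 + 11/(((1/2)*(1/5)*3))) = 1/(-21542 + 11/(3/10)) = 1/(-21542 + 11*(10/3)) = 1/(-21542 + 110/3) = 1/(-64516/3) = -3/64516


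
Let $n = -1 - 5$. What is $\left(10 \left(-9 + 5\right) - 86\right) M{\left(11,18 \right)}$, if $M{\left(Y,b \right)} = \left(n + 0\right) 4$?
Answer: $3024$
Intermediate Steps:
$n = -6$ ($n = -1 - 5 = -6$)
$M{\left(Y,b \right)} = -24$ ($M{\left(Y,b \right)} = \left(-6 + 0\right) 4 = \left(-6\right) 4 = -24$)
$\left(10 \left(-9 + 5\right) - 86\right) M{\left(11,18 \right)} = \left(10 \left(-9 + 5\right) - 86\right) \left(-24\right) = \left(10 \left(-4\right) - 86\right) \left(-24\right) = \left(-40 - 86\right) \left(-24\right) = \left(-126\right) \left(-24\right) = 3024$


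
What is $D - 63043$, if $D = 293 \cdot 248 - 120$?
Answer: $9501$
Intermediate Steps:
$D = 72544$ ($D = 72664 - 120 = 72544$)
$D - 63043 = 72544 - 63043 = 9501$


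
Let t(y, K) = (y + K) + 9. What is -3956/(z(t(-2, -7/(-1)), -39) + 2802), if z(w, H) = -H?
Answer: -3956/2841 ≈ -1.3925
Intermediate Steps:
t(y, K) = 9 + K + y (t(y, K) = (K + y) + 9 = 9 + K + y)
-3956/(z(t(-2, -7/(-1)), -39) + 2802) = -3956/(-1*(-39) + 2802) = -3956/(39 + 2802) = -3956/2841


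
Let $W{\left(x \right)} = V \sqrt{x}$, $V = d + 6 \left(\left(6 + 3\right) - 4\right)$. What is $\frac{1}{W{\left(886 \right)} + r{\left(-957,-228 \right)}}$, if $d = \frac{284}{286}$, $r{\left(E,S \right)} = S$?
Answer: $\frac{1165593}{4085086012} + \frac{39611 \sqrt{886}}{1021271503} \approx 0.0014398$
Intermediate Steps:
$d = \frac{142}{143}$ ($d = 284 \cdot \frac{1}{286} = \frac{142}{143} \approx 0.99301$)
$V = \frac{4432}{143}$ ($V = \frac{142}{143} + 6 \left(\left(6 + 3\right) - 4\right) = \frac{142}{143} + 6 \left(9 - 4\right) = \frac{142}{143} + 6 \cdot 5 = \frac{142}{143} + 30 = \frac{4432}{143} \approx 30.993$)
$W{\left(x \right)} = \frac{4432 \sqrt{x}}{143}$
$\frac{1}{W{\left(886 \right)} + r{\left(-957,-228 \right)}} = \frac{1}{\frac{4432 \sqrt{886}}{143} - 228} = \frac{1}{-228 + \frac{4432 \sqrt{886}}{143}}$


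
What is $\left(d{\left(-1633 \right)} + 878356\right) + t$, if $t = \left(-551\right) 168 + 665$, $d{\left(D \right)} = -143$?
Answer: $786310$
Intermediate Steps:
$t = -91903$ ($t = -92568 + 665 = -91903$)
$\left(d{\left(-1633 \right)} + 878356\right) + t = \left(-143 + 878356\right) - 91903 = 878213 - 91903 = 786310$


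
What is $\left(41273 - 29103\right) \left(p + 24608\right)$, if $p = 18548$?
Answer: $525208520$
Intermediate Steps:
$\left(41273 - 29103\right) \left(p + 24608\right) = \left(41273 - 29103\right) \left(18548 + 24608\right) = \left(41273 - 29103\right) 43156 = 12170 \cdot 43156 = 525208520$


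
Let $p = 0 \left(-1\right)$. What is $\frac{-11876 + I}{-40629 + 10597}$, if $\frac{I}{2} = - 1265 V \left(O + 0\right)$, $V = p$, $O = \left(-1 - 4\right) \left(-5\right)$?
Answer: $\frac{2969}{7508} \approx 0.39544$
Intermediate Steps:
$p = 0$
$O = 25$ ($O = \left(-5\right) \left(-5\right) = 25$)
$V = 0$
$I = 0$ ($I = 2 \left(- 1265 \cdot 0 \left(25 + 0\right)\right) = 2 \left(- 1265 \cdot 0 \cdot 25\right) = 2 \left(\left(-1265\right) 0\right) = 2 \cdot 0 = 0$)
$\frac{-11876 + I}{-40629 + 10597} = \frac{-11876 + 0}{-40629 + 10597} = - \frac{11876}{-30032} = \left(-11876\right) \left(- \frac{1}{30032}\right) = \frac{2969}{7508}$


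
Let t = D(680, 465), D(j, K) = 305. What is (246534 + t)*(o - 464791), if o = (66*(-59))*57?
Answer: -169516436411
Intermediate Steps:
o = -221958 (o = -3894*57 = -221958)
t = 305
(246534 + t)*(o - 464791) = (246534 + 305)*(-221958 - 464791) = 246839*(-686749) = -169516436411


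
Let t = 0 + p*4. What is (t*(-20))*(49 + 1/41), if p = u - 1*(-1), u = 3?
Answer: -643200/41 ≈ -15688.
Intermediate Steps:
p = 4 (p = 3 - 1*(-1) = 3 + 1 = 4)
t = 16 (t = 0 + 4*4 = 0 + 16 = 16)
(t*(-20))*(49 + 1/41) = (16*(-20))*(49 + 1/41) = -320*(49 + 1/41) = -320*2010/41 = -643200/41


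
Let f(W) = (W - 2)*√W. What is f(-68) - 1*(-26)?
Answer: 26 - 140*I*√17 ≈ 26.0 - 577.23*I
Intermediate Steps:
f(W) = √W*(-2 + W) (f(W) = (-2 + W)*√W = √W*(-2 + W))
f(-68) - 1*(-26) = √(-68)*(-2 - 68) - 1*(-26) = (2*I*√17)*(-70) + 26 = -140*I*√17 + 26 = 26 - 140*I*√17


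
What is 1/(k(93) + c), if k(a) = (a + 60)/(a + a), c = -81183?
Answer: -62/5033295 ≈ -1.2318e-5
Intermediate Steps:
k(a) = (60 + a)/(2*a) (k(a) = (60 + a)/((2*a)) = (60 + a)*(1/(2*a)) = (60 + a)/(2*a))
1/(k(93) + c) = 1/((1/2)*(60 + 93)/93 - 81183) = 1/((1/2)*(1/93)*153 - 81183) = 1/(51/62 - 81183) = 1/(-5033295/62) = -62/5033295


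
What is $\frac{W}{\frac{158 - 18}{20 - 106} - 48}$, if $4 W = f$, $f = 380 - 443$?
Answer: $\frac{2709}{8536} \approx 0.31736$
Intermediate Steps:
$f = -63$
$W = - \frac{63}{4}$ ($W = \frac{1}{4} \left(-63\right) = - \frac{63}{4} \approx -15.75$)
$\frac{W}{\frac{158 - 18}{20 - 106} - 48} = - \frac{63}{4 \left(\frac{158 - 18}{20 - 106} - 48\right)} = - \frac{63}{4 \left(\frac{158 - 18}{-86} - 48\right)} = - \frac{63}{4 \left(140 \left(- \frac{1}{86}\right) - 48\right)} = - \frac{63}{4 \left(- \frac{70}{43} - 48\right)} = - \frac{63}{4 \left(- \frac{2134}{43}\right)} = \left(- \frac{63}{4}\right) \left(- \frac{43}{2134}\right) = \frac{2709}{8536}$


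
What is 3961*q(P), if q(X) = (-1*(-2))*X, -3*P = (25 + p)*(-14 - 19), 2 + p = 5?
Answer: 2439976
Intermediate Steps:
p = 3 (p = -2 + 5 = 3)
P = 308 (P = -(25 + 3)*(-14 - 19)/3 = -28*(-33)/3 = -⅓*(-924) = 308)
q(X) = 2*X
3961*q(P) = 3961*(2*308) = 3961*616 = 2439976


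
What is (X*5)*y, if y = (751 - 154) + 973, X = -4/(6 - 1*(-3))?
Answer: -31400/9 ≈ -3488.9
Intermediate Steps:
X = -4/9 (X = -4/(6 + 3) = -4/9 ≈ -0.44444)
y = 1570 (y = 597 + 973 = 1570)
(X*5)*y = -4/9*5*1570 = -20/9*1570 = -31400/9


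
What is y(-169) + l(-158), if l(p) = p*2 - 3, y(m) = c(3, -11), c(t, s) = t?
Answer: -316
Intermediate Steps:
y(m) = 3
l(p) = -3 + 2*p (l(p) = 2*p - 3 = -3 + 2*p)
y(-169) + l(-158) = 3 + (-3 + 2*(-158)) = 3 + (-3 - 316) = 3 - 319 = -316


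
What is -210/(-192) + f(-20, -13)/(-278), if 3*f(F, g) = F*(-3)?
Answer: 4545/4448 ≈ 1.0218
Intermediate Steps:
f(F, g) = -F (f(F, g) = (F*(-3))/3 = (-3*F)/3 = -F)
-210/(-192) + f(-20, -13)/(-278) = -210/(-192) - 1*(-20)/(-278) = -210*(-1/192) + 20*(-1/278) = 35/32 - 10/139 = 4545/4448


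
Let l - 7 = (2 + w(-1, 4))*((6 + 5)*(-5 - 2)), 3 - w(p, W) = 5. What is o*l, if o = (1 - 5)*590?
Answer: -16520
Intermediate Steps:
w(p, W) = -2 (w(p, W) = 3 - 1*5 = 3 - 5 = -2)
o = -2360 (o = -4*590 = -2360)
l = 7 (l = 7 + (2 - 2)*((6 + 5)*(-5 - 2)) = 7 + 0*(11*(-7)) = 7 + 0*(-77) = 7 + 0 = 7)
o*l = -2360*7 = -16520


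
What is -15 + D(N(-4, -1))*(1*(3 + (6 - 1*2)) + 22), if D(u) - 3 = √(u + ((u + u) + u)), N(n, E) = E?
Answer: 72 + 58*I ≈ 72.0 + 58.0*I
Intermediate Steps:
D(u) = 3 + 2*√u (D(u) = 3 + √(u + ((u + u) + u)) = 3 + √(u + (2*u + u)) = 3 + √(u + 3*u) = 3 + √(4*u) = 3 + 2*√u)
-15 + D(N(-4, -1))*(1*(3 + (6 - 1*2)) + 22) = -15 + (3 + 2*√(-1))*(1*(3 + (6 - 1*2)) + 22) = -15 + (3 + 2*I)*(1*(3 + (6 - 2)) + 22) = -15 + (3 + 2*I)*(1*(3 + 4) + 22) = -15 + (3 + 2*I)*(1*7 + 22) = -15 + (3 + 2*I)*(7 + 22) = -15 + (3 + 2*I)*29 = -15 + (87 + 58*I) = 72 + 58*I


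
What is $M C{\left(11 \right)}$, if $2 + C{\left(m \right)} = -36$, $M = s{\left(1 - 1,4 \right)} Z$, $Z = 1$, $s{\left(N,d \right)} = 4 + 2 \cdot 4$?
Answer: $-456$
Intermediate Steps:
$s{\left(N,d \right)} = 12$ ($s{\left(N,d \right)} = 4 + 8 = 12$)
$M = 12$ ($M = 12 \cdot 1 = 12$)
$C{\left(m \right)} = -38$ ($C{\left(m \right)} = -2 - 36 = -38$)
$M C{\left(11 \right)} = 12 \left(-38\right) = -456$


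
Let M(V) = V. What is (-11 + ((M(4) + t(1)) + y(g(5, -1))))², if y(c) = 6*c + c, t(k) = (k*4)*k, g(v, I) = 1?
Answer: 16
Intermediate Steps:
t(k) = 4*k² (t(k) = (4*k)*k = 4*k²)
y(c) = 7*c
(-11 + ((M(4) + t(1)) + y(g(5, -1))))² = (-11 + ((4 + 4*1²) + 7*1))² = (-11 + ((4 + 4*1) + 7))² = (-11 + ((4 + 4) + 7))² = (-11 + (8 + 7))² = (-11 + 15)² = 4² = 16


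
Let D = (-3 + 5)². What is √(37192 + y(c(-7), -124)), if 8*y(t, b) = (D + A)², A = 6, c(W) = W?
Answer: √148818/2 ≈ 192.88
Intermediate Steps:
D = 4 (D = 2² = 4)
y(t, b) = 25/2 (y(t, b) = (4 + 6)²/8 = (⅛)*10² = (⅛)*100 = 25/2)
√(37192 + y(c(-7), -124)) = √(37192 + 25/2) = √(74409/2) = √148818/2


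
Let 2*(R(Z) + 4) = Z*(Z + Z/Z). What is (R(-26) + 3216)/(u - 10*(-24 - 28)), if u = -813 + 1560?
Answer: 3537/1267 ≈ 2.7916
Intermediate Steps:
R(Z) = -4 + Z*(1 + Z)/2 (R(Z) = -4 + (Z*(Z + Z/Z))/2 = -4 + (Z*(Z + 1))/2 = -4 + (Z*(1 + Z))/2 = -4 + Z*(1 + Z)/2)
u = 747
(R(-26) + 3216)/(u - 10*(-24 - 28)) = ((-4 + (1/2)*(-26) + (1/2)*(-26)**2) + 3216)/(747 - 10*(-24 - 28)) = ((-4 - 13 + (1/2)*676) + 3216)/(747 - 10*(-52)) = ((-4 - 13 + 338) + 3216)/(747 + 520) = (321 + 3216)/1267 = 3537*(1/1267) = 3537/1267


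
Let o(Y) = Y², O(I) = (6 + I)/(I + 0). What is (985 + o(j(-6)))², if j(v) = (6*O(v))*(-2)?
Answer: 970225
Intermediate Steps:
O(I) = (6 + I)/I
j(v) = -12*(6 + v)/v (j(v) = (6*((6 + v)/v))*(-2) = (6*(6 + v)/v)*(-2) = -12*(6 + v)/v)
(985 + o(j(-6)))² = (985 + (-12 - 72/(-6))²)² = (985 + (-12 - 72*(-⅙))²)² = (985 + (-12 + 12)²)² = (985 + 0²)² = (985 + 0)² = 985² = 970225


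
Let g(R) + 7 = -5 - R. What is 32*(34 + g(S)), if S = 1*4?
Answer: 576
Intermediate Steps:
S = 4
g(R) = -12 - R (g(R) = -7 + (-5 - R) = -12 - R)
32*(34 + g(S)) = 32*(34 + (-12 - 1*4)) = 32*(34 + (-12 - 4)) = 32*(34 - 16) = 32*18 = 576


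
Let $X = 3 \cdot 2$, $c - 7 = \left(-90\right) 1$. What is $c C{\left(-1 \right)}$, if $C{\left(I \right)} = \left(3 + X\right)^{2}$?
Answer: $-6723$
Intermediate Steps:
$c = -83$ ($c = 7 - 90 = -83$)
$X = 6$
$C{\left(I \right)} = 81$ ($C{\left(I \right)} = \left(3 + 6\right)^{2} = 9^{2} = 81$)
$c C{\left(-1 \right)} = \left(-83\right) 81 = -6723$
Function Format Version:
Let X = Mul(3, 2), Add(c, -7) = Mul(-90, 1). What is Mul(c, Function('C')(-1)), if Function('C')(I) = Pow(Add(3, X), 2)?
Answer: -6723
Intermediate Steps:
c = -83 (c = Add(7, Mul(-90, 1)) = Add(7, -90) = -83)
X = 6
Function('C')(I) = 81 (Function('C')(I) = Pow(Add(3, 6), 2) = Pow(9, 2) = 81)
Mul(c, Function('C')(-1)) = Mul(-83, 81) = -6723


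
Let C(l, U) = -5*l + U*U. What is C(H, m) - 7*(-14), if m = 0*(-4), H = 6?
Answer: 68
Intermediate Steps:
m = 0
C(l, U) = U² - 5*l (C(l, U) = -5*l + U² = U² - 5*l)
C(H, m) - 7*(-14) = (0² - 5*6) - 7*(-14) = (0 - 30) + 98 = -30 + 98 = 68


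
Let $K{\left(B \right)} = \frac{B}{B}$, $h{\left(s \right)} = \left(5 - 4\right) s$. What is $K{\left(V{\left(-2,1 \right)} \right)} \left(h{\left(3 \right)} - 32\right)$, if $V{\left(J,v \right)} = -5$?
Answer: $-29$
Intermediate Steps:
$h{\left(s \right)} = s$ ($h{\left(s \right)} = 1 s = s$)
$K{\left(B \right)} = 1$
$K{\left(V{\left(-2,1 \right)} \right)} \left(h{\left(3 \right)} - 32\right) = 1 \left(3 - 32\right) = 1 \left(-29\right) = -29$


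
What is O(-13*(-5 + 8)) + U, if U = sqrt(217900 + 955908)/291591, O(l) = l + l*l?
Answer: 1482 + 4*sqrt(73363)/291591 ≈ 1482.0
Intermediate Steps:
O(l) = l + l**2
U = 4*sqrt(73363)/291591 (U = sqrt(1173808)*(1/291591) = (4*sqrt(73363))*(1/291591) = 4*sqrt(73363)/291591 ≈ 0.0037156)
O(-13*(-5 + 8)) + U = (-13*(-5 + 8))*(1 - 13*(-5 + 8)) + 4*sqrt(73363)/291591 = (-13*3)*(1 - 13*3) + 4*sqrt(73363)/291591 = -39*(1 - 39) + 4*sqrt(73363)/291591 = -39*(-38) + 4*sqrt(73363)/291591 = 1482 + 4*sqrt(73363)/291591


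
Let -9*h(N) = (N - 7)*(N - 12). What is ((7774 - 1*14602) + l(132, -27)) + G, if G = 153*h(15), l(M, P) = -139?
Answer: -7375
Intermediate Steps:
h(N) = -(-12 + N)*(-7 + N)/9 (h(N) = -(N - 7)*(N - 12)/9 = -(-7 + N)*(-12 + N)/9 = -(-12 + N)*(-7 + N)/9)
G = -408 (G = 153*(-28/3 - ⅑*15² + (19/9)*15) = 153*(-28/3 - ⅑*225 + 95/3) = 153*(-28/3 - 25 + 95/3) = 153*(-8/3) = -408)
((7774 - 1*14602) + l(132, -27)) + G = ((7774 - 1*14602) - 139) - 408 = ((7774 - 14602) - 139) - 408 = (-6828 - 139) - 408 = -6967 - 408 = -7375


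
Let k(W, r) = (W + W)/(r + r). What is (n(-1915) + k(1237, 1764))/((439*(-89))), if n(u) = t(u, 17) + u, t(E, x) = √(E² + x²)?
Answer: 3376823/68921244 - √3667514/39071 ≈ -1.9879e-5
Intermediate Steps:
k(W, r) = W/r (k(W, r) = (2*W)/((2*r)) = (2*W)*(1/(2*r)) = W/r)
n(u) = u + √(289 + u²) (n(u) = √(u² + 17²) + u = √(u² + 289) + u = √(289 + u²) + u = u + √(289 + u²))
(n(-1915) + k(1237, 1764))/((439*(-89))) = ((-1915 + √(289 + (-1915)²)) + 1237/1764)/((439*(-89))) = ((-1915 + √(289 + 3667225)) + 1237*(1/1764))/(-39071) = ((-1915 + √3667514) + 1237/1764)*(-1/39071) = (-3376823/1764 + √3667514)*(-1/39071) = 3376823/68921244 - √3667514/39071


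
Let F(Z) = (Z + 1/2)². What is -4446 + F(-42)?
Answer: -10895/4 ≈ -2723.8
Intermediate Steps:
F(Z) = (½ + Z)² (F(Z) = (Z + ½)² = (½ + Z)²)
-4446 + F(-42) = -4446 + (1 + 2*(-42))²/4 = -4446 + (1 - 84)²/4 = -4446 + (¼)*(-83)² = -4446 + (¼)*6889 = -4446 + 6889/4 = -10895/4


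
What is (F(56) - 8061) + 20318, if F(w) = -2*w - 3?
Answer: 12142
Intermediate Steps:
F(w) = -3 - 2*w
(F(56) - 8061) + 20318 = ((-3 - 2*56) - 8061) + 20318 = ((-3 - 112) - 8061) + 20318 = (-115 - 8061) + 20318 = -8176 + 20318 = 12142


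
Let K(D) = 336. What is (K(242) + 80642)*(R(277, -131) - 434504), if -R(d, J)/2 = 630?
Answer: -35287297192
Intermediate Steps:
R(d, J) = -1260 (R(d, J) = -2*630 = -1260)
(K(242) + 80642)*(R(277, -131) - 434504) = (336 + 80642)*(-1260 - 434504) = 80978*(-435764) = -35287297192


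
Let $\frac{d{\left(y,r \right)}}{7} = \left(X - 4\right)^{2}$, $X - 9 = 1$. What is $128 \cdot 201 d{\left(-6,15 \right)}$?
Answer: $6483456$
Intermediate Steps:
$X = 10$ ($X = 9 + 1 = 10$)
$d{\left(y,r \right)} = 252$ ($d{\left(y,r \right)} = 7 \left(10 - 4\right)^{2} = 7 \cdot 6^{2} = 7 \cdot 36 = 252$)
$128 \cdot 201 d{\left(-6,15 \right)} = 128 \cdot 201 \cdot 252 = 25728 \cdot 252 = 6483456$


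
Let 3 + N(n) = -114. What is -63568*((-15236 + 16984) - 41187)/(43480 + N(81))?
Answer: 2507058352/43363 ≈ 57816.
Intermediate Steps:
N(n) = -117 (N(n) = -3 - 114 = -117)
-63568*((-15236 + 16984) - 41187)/(43480 + N(81)) = -63568*((-15236 + 16984) - 41187)/(43480 - 117) = -63568/(43363/(1748 - 41187)) = -63568/(43363/(-39439)) = -63568/(43363*(-1/39439)) = -63568/(-43363/39439) = -63568*(-39439/43363) = 2507058352/43363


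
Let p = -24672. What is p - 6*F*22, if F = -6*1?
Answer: -23880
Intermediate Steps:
F = -6
p - 6*F*22 = -24672 - 6*(-6)*22 = -24672 + 36*22 = -24672 + 792 = -23880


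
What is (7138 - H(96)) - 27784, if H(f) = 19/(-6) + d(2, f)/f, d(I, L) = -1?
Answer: -1981711/96 ≈ -20643.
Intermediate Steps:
H(f) = -19/6 - 1/f (H(f) = 19/(-6) - 1/f = 19*(-⅙) - 1/f = -19/6 - 1/f)
(7138 - H(96)) - 27784 = (7138 - (-19/6 - 1/96)) - 27784 = (7138 - 1*(-305/96)) - 27784 = (7138 + 305/96) - 27784 = 685553/96 - 27784 = -1981711/96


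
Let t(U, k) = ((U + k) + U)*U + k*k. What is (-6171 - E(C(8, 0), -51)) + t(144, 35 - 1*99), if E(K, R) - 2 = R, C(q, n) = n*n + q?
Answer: 30230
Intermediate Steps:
C(q, n) = q + n**2 (C(q, n) = n**2 + q = q + n**2)
E(K, R) = 2 + R
t(U, k) = k**2 + U*(k + 2*U) (t(U, k) = (k + 2*U)*U + k**2 = U*(k + 2*U) + k**2 = k**2 + U*(k + 2*U))
(-6171 - E(C(8, 0), -51)) + t(144, 35 - 1*99) = (-6171 - (2 - 51)) + ((35 - 1*99)**2 + 2*144**2 + 144*(35 - 1*99)) = (-6171 - 1*(-49)) + ((35 - 99)**2 + 2*20736 + 144*(35 - 99)) = (-6171 + 49) + ((-64)**2 + 41472 + 144*(-64)) = -6122 + (4096 + 41472 - 9216) = -6122 + 36352 = 30230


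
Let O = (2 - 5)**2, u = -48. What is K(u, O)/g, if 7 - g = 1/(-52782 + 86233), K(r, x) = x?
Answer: 100353/78052 ≈ 1.2857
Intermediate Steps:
O = 9 (O = (-3)**2 = 9)
g = 234156/33451 (g = 7 - 1/(-52782 + 86233) = 7 - 1/33451 = 234156/33451 ≈ 7.0000)
K(u, O)/g = 9/(234156/33451) = 9*(33451/234156) = 100353/78052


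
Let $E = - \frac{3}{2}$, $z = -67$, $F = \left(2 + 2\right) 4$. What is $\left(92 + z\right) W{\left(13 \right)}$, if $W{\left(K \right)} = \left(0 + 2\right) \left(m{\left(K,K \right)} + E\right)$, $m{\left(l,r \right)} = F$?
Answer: $725$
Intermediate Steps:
$F = 16$ ($F = 4 \cdot 4 = 16$)
$m{\left(l,r \right)} = 16$
$E = - \frac{3}{2}$ ($E = \left(-3\right) \frac{1}{2} = - \frac{3}{2} \approx -1.5$)
$W{\left(K \right)} = 29$ ($W{\left(K \right)} = \left(0 + 2\right) \left(16 - \frac{3}{2}\right) = 2 \cdot \frac{29}{2} = 29$)
$\left(92 + z\right) W{\left(13 \right)} = \left(92 - 67\right) 29 = 25 \cdot 29 = 725$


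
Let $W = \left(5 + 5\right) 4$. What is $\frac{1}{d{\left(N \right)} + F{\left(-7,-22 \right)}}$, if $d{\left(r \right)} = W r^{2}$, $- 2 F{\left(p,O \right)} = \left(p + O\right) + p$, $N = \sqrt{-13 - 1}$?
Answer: $- \frac{1}{542} \approx -0.001845$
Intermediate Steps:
$W = 40$ ($W = 10 \cdot 4 = 40$)
$N = i \sqrt{14}$ ($N = \sqrt{-14} = i \sqrt{14} \approx 3.7417 i$)
$F{\left(p,O \right)} = - p - \frac{O}{2}$ ($F{\left(p,O \right)} = - \frac{\left(p + O\right) + p}{2} = - \frac{\left(O + p\right) + p}{2} = - \frac{O + 2 p}{2} = - p - \frac{O}{2}$)
$d{\left(r \right)} = 40 r^{2}$
$\frac{1}{d{\left(N \right)} + F{\left(-7,-22 \right)}} = \frac{1}{40 \left(i \sqrt{14}\right)^{2} - -18} = \frac{1}{40 \left(-14\right) + \left(7 + 11\right)} = \frac{1}{-560 + 18} = \frac{1}{-542} = - \frac{1}{542}$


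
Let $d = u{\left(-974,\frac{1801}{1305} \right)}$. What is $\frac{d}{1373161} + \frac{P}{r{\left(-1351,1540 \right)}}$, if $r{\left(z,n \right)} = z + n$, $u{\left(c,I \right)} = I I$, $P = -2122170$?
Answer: $- \frac{183805664058557543}{16369692584175} \approx -11228.0$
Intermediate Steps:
$u{\left(c,I \right)} = I^{2}$
$d = \frac{3243601}{1703025}$ ($d = \left(\frac{1801}{1305}\right)^{2} = \frac{3243601}{1703025} \approx 1.9046$)
$r{\left(z,n \right)} = n + z$
$\frac{d}{1373161} + \frac{P}{r{\left(-1351,1540 \right)}} = \frac{3243601}{1703025 \cdot 1373161} - \frac{2122170}{1540 - 1351} = \frac{3243601}{1703025} \cdot \frac{1}{1373161} - \frac{2122170}{189} = \frac{3243601}{2338527512025} - \frac{707390}{63} = - \frac{183805664058557543}{16369692584175}$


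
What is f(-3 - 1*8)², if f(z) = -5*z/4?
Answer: 3025/16 ≈ 189.06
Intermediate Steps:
f(z) = -5*z/4
f(-3 - 1*8)² = (-5*(-3 - 1*8)/4)² = (-5*(-3 - 8)/4)² = (-5/4*(-11))² = (55/4)² = 3025/16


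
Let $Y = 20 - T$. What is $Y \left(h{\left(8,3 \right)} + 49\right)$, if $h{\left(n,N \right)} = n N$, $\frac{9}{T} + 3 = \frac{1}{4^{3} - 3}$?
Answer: $\frac{305797}{182} \approx 1680.2$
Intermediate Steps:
$T = - \frac{549}{182}$ ($T = \frac{9}{-3 + \frac{1}{4^{3} - 3}} = \frac{9}{-3 + \frac{1}{64 - 3}} = \frac{9}{-3 + \frac{1}{61}} = \frac{9}{- \frac{182}{61}} = 9 \left(- \frac{61}{182}\right) = - \frac{549}{182} \approx -3.0165$)
$h{\left(n,N \right)} = N n$
$Y = \frac{4189}{182}$ ($Y = 20 - - \frac{549}{182} = 20 + \frac{549}{182} = \frac{4189}{182} \approx 23.016$)
$Y \left(h{\left(8,3 \right)} + 49\right) = \frac{4189 \left(3 \cdot 8 + 49\right)}{182} = \frac{4189 \left(24 + 49\right)}{182} = \frac{4189}{182} \cdot 73 = \frac{305797}{182}$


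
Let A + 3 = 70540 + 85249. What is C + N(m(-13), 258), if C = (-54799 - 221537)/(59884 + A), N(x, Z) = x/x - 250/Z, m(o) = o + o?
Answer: -5797444/4636905 ≈ -1.2503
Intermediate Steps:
m(o) = 2*o
N(x, Z) = 1 - 250/Z
A = 155786 (A = -3 + (70540 + 85249) = -3 + 155789 = 155786)
C = -46056/35945 (C = (-54799 - 221537)/(59884 + 155786) = -276336/215670 = -276336*1/215670 = -46056/35945 ≈ -1.2813)
C + N(m(-13), 258) = -46056/35945 + (-250 + 258)/258 = -46056/35945 + (1/258)*8 = -46056/35945 + 4/129 = -5797444/4636905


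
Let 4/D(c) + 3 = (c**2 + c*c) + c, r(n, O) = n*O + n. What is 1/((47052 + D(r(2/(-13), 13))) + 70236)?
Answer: 697/81750412 ≈ 8.5260e-6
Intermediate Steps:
r(n, O) = n + O*n (r(n, O) = O*n + n = n + O*n)
D(c) = 4/(-3 + c + 2*c**2) (D(c) = 4/(-3 + ((c**2 + c*c) + c)) = 4/(-3 + ((c**2 + c**2) + c)) = 4/(-3 + (2*c**2 + c)) = 4/(-3 + (c + 2*c**2)) = 4/(-3 + c + 2*c**2))
1/((47052 + D(r(2/(-13), 13))) + 70236) = 1/((47052 + 4/(-3 + (2/(-13))*(1 + 13) + 2*((2/(-13))*(1 + 13))**2)) + 70236) = 1/((47052 + 4/(-3 + (2*(-1/13))*14 + 2*((2*(-1/13))*14)**2)) + 70236) = 1/((47052 + 4/(-3 - 2/13*14 + 2*(-2/13*14)**2)) + 70236) = 1/((47052 + 4/(-3 - 28/13 + 2*(-28/13)**2)) + 70236) = 1/((47052 + 4/(-3 - 28/13 + 2*(784/169))) + 70236) = 1/((47052 + 4/(-3 - 28/13 + 1568/169)) + 70236) = 1/((47052 + 4/(697/169)) + 70236) = 1/((47052 + 4*(169/697)) + 70236) = 1/((47052 + 676/697) + 70236) = 1/(32795920/697 + 70236) = 1/(81750412/697) = 697/81750412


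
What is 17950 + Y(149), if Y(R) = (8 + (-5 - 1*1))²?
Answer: 17954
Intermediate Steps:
Y(R) = 4 (Y(R) = (8 + (-5 - 1))² = (8 - 6)² = 2² = 4)
17950 + Y(149) = 17950 + 4 = 17954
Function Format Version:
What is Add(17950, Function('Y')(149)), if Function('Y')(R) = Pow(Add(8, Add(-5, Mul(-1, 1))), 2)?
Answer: 17954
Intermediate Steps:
Function('Y')(R) = 4 (Function('Y')(R) = Pow(Add(8, Add(-5, -1)), 2) = Pow(Add(8, -6), 2) = Pow(2, 2) = 4)
Add(17950, Function('Y')(149)) = Add(17950, 4) = 17954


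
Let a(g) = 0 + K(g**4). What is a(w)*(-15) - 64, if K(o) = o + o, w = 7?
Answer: -72094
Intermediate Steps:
K(o) = 2*o
a(g) = 2*g**4 (a(g) = 0 + 2*g**4 = 2*g**4)
a(w)*(-15) - 64 = (2*7**4)*(-15) - 64 = (2*2401)*(-15) - 64 = 4802*(-15) - 64 = -72030 - 64 = -72094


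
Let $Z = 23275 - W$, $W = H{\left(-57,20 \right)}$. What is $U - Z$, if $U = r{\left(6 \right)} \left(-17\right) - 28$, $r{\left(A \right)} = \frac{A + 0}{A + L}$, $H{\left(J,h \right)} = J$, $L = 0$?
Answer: $-23377$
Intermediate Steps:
$W = -57$
$r{\left(A \right)} = 1$ ($r{\left(A \right)} = \frac{A + 0}{A + 0} = \frac{A}{A} = 1$)
$U = -45$ ($U = 1 \left(-17\right) - 28 = -17 - 28 = -45$)
$Z = 23332$ ($Z = 23275 - -57 = 23275 + 57 = 23332$)
$U - Z = -45 - 23332 = -23377$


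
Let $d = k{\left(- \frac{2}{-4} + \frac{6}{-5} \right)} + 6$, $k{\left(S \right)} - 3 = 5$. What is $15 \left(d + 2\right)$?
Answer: $240$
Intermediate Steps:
$k{\left(S \right)} = 8$ ($k{\left(S \right)} = 3 + 5 = 8$)
$d = 14$ ($d = 8 + 6 = 14$)
$15 \left(d + 2\right) = 15 \left(14 + 2\right) = 15 \cdot 16 = 240$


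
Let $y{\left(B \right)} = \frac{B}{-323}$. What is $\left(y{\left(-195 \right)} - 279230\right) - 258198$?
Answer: $- \frac{173589049}{323} \approx -5.3743 \cdot 10^{5}$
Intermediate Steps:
$y{\left(B \right)} = - \frac{B}{323}$ ($y{\left(B \right)} = B \left(- \frac{1}{323}\right) = - \frac{B}{323}$)
$\left(y{\left(-195 \right)} - 279230\right) - 258198 = \left(\left(- \frac{1}{323}\right) \left(-195\right) - 279230\right) - 258198 = \left(\frac{195}{323} - 279230\right) - 258198 = - \frac{90191095}{323} - 258198 = - \frac{173589049}{323}$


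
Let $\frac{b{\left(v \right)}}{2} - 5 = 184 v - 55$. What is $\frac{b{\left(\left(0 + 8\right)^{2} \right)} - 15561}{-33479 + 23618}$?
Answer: $- \frac{7891}{9861} \approx -0.80022$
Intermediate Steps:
$b{\left(v \right)} = -100 + 368 v$ ($b{\left(v \right)} = 10 + 2 \left(184 v - 55\right) = 10 + 2 \left(-55 + 184 v\right) = 10 + \left(-110 + 368 v\right) = -100 + 368 v$)
$\frac{b{\left(\left(0 + 8\right)^{2} \right)} - 15561}{-33479 + 23618} = \frac{\left(-100 + 368 \left(0 + 8\right)^{2}\right) - 15561}{-33479 + 23618} = \frac{\left(-100 + 368 \cdot 8^{2}\right) - 15561}{-9861} = \left(\left(-100 + 368 \cdot 64\right) - 15561\right) \left(- \frac{1}{9861}\right) = \left(\left(-100 + 23552\right) - 15561\right) \left(- \frac{1}{9861}\right) = \left(23452 - 15561\right) \left(- \frac{1}{9861}\right) = 7891 \left(- \frac{1}{9861}\right) = - \frac{7891}{9861}$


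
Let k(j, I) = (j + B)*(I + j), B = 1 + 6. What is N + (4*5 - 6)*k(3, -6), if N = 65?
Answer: -355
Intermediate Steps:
B = 7
k(j, I) = (7 + j)*(I + j) (k(j, I) = (j + 7)*(I + j) = (7 + j)*(I + j))
N + (4*5 - 6)*k(3, -6) = 65 + (4*5 - 6)*(3**2 + 7*(-6) + 7*3 - 6*3) = 65 + (20 - 6)*(9 - 42 + 21 - 18) = 65 + 14*(-30) = 65 - 420 = -355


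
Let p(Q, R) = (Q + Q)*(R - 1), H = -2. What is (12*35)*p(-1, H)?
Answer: 2520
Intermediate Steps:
p(Q, R) = 2*Q*(-1 + R) (p(Q, R) = (2*Q)*(-1 + R) = 2*Q*(-1 + R))
(12*35)*p(-1, H) = (12*35)*(2*(-1)*(-1 - 2)) = 420*(2*(-1)*(-3)) = 420*6 = 2520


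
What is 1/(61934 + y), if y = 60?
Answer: 1/61994 ≈ 1.6131e-5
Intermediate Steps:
1/(61934 + y) = 1/(61934 + 60) = 1/61994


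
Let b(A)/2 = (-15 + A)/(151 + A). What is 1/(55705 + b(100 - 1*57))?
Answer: 97/5403413 ≈ 1.7952e-5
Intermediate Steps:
b(A) = 2*(-15 + A)/(151 + A) (b(A) = 2*((-15 + A)/(151 + A)) = 2*(-15 + A)/(151 + A))
1/(55705 + b(100 - 1*57)) = 1/(55705 + 2*(-15 + (100 - 1*57))/(151 + (100 - 1*57))) = 1/(55705 + 2*(-15 + (100 - 57))/(151 + (100 - 57))) = 1/(55705 + 2*(-15 + 43)/(151 + 43)) = 1/(55705 + 2*28/194) = 1/(55705 + 2*(1/194)*28) = 1/(55705 + 28/97) = 1/(5403413/97) = 97/5403413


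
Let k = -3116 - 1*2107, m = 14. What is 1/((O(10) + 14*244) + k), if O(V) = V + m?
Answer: -1/1783 ≈ -0.00056085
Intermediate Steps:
O(V) = 14 + V (O(V) = V + 14 = 14 + V)
k = -5223 (k = -3116 - 2107 = -5223)
1/((O(10) + 14*244) + k) = 1/(((14 + 10) + 14*244) - 5223) = 1/((24 + 3416) - 5223) = 1/(3440 - 5223) = 1/(-1783) = -1/1783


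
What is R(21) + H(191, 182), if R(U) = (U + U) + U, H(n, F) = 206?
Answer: 269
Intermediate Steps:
R(U) = 3*U (R(U) = 2*U + U = 3*U)
R(21) + H(191, 182) = 3*21 + 206 = 63 + 206 = 269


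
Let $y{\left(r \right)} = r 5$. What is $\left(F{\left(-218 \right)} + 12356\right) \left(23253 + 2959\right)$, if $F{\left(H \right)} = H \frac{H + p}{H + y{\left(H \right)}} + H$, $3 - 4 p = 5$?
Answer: $\frac{951620107}{3} \approx 3.1721 \cdot 10^{8}$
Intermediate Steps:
$p = - \frac{1}{2}$ ($p = \frac{3}{4} - \frac{5}{4} = - \frac{1}{2} \approx -0.5$)
$y{\left(r \right)} = 5 r$
$F{\left(H \right)} = - \frac{1}{12} + \frac{7 H}{6}$ ($F{\left(H \right)} = H \frac{H - \frac{1}{2}}{H + 5 H} + H = H \frac{- \frac{1}{2} + H}{6 H} + H = \left(- \frac{1}{12} + \frac{H}{6}\right) + H = - \frac{1}{12} + \frac{7 H}{6}$)
$\left(F{\left(-218 \right)} + 12356\right) \left(23253 + 2959\right) = \left(\left(- \frac{1}{12} + \frac{7}{6} \left(-218\right)\right) + 12356\right) \left(23253 + 2959\right) = \left(\left(- \frac{1}{12} - \frac{763}{3}\right) + 12356\right) 26212 = \left(- \frac{3053}{12} + 12356\right) 26212 = \frac{145219}{12} \cdot 26212 = \frac{951620107}{3}$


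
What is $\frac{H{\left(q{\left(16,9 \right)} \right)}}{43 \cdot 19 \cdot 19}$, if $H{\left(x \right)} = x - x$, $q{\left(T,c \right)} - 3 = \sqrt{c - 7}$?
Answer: $0$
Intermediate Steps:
$q{\left(T,c \right)} = 3 + \sqrt{-7 + c}$ ($q{\left(T,c \right)} = 3 + \sqrt{c - 7} = 3 + \sqrt{-7 + c}$)
$H{\left(x \right)} = 0$
$\frac{H{\left(q{\left(16,9 \right)} \right)}}{43 \cdot 19 \cdot 19} = \frac{0}{43 \cdot 19 \cdot 19} = \frac{0}{817 \cdot 19} = \frac{0}{15523} = 0 \cdot \frac{1}{15523} = 0$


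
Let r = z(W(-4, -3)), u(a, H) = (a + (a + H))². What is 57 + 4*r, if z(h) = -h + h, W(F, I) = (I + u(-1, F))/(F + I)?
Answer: 57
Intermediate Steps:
u(a, H) = (H + 2*a)² (u(a, H) = (a + (H + a))² = (H + 2*a)²)
W(F, I) = (I + (-2 + F)²)/(F + I) (W(F, I) = (I + (F + 2*(-1))²)/(F + I) = (I + (F - 2)²)/(F + I) = (I + (-2 + F)²)/(F + I))
z(h) = 0
r = 0
57 + 4*r = 57 + 4*0 = 57 + 0 = 57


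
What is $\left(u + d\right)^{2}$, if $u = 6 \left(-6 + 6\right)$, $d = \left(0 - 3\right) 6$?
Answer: $324$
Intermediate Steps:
$d = -18$ ($d = \left(-3\right) 6 = -18$)
$u = 0$ ($u = 6 \cdot 0 = 0$)
$\left(u + d\right)^{2} = \left(0 - 18\right)^{2} = \left(-18\right)^{2} = 324$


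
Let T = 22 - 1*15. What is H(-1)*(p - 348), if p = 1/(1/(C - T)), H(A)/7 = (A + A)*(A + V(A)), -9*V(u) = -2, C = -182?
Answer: -17542/3 ≈ -5847.3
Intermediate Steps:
V(u) = 2/9 (V(u) = -1/9*(-2) = 2/9)
T = 7 (T = 22 - 15 = 7)
H(A) = 14*A*(2/9 + A) (H(A) = 7*((A + A)*(A + 2/9)) = 7*((2*A)*(2/9 + A)) = 7*(2*A*(2/9 + A)) = 14*A*(2/9 + A))
p = -189 (p = 1/(1/(-182 - 1*7)) = 1/(1/(-182 - 7)) = 1/(1/(-189)) = 1/(-1/189) = -189)
H(-1)*(p - 348) = ((14/9)*(-1)*(2 + 9*(-1)))*(-189 - 348) = ((14/9)*(-1)*(2 - 9))*(-537) = ((14/9)*(-1)*(-7))*(-537) = (98/9)*(-537) = -17542/3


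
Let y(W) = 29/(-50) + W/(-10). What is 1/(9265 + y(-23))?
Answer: 25/231668 ≈ 0.00010791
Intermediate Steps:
y(W) = -29/50 - W/10 (y(W) = 29*(-1/50) + W*(-1/10) = -29/50 - W/10)
1/(9265 + y(-23)) = 1/(9265 + (-29/50 - 1/10*(-23))) = 1/(9265 + (-29/50 + 23/10)) = 1/(9265 + 43/25) = 1/(231668/25) = 25/231668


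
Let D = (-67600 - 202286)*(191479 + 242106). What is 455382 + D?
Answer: -117018065928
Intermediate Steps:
D = -117018521310 (D = -269886*433585 = -117018521310)
455382 + D = 455382 - 117018521310 = -117018065928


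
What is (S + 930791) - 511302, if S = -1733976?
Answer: -1314487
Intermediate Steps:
(S + 930791) - 511302 = (-1733976 + 930791) - 511302 = -803185 - 511302 = -1314487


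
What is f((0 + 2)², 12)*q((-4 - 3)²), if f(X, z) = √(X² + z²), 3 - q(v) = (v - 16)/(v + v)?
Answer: 522*√10/49 ≈ 33.688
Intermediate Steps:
q(v) = 3 - (-16 + v)/(2*v) (q(v) = 3 - (v - 16)/(v + v) = 3 - (-16 + v)/(2*v))
f((0 + 2)², 12)*q((-4 - 3)²) = √(((0 + 2)²)² + 12²)*(5/2 + 8/((-4 - 3)²)) = √((2²)² + 144)*(5/2 + 8/((-7)²)) = √(4² + 144)*(5/2 + 8/49) = √(16 + 144)*(5/2 + 8*(1/49)) = √160*(5/2 + 8/49) = (4*√10)*(261/98) = 522*√10/49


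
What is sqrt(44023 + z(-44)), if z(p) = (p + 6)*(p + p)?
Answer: 3*sqrt(5263) ≈ 217.64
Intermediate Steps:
z(p) = 2*p*(6 + p) (z(p) = (6 + p)*(2*p) = 2*p*(6 + p))
sqrt(44023 + z(-44)) = sqrt(44023 + 2*(-44)*(6 - 44)) = sqrt(44023 + 2*(-44)*(-38)) = sqrt(44023 + 3344) = sqrt(47367) = 3*sqrt(5263)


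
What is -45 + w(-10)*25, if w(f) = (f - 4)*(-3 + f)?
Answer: 4505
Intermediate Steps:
w(f) = (-4 + f)*(-3 + f)
-45 + w(-10)*25 = -45 + (12 + (-10)**2 - 7*(-10))*25 = -45 + (12 + 100 + 70)*25 = -45 + 182*25 = -45 + 4550 = 4505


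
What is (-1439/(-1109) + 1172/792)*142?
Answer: 43299989/109791 ≈ 394.39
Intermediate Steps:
(-1439/(-1109) + 1172/792)*142 = (-1439*(-1/1109) + 1172*(1/792))*142 = (1439/1109 + 293/198)*142 = (609859/219582)*142 = 43299989/109791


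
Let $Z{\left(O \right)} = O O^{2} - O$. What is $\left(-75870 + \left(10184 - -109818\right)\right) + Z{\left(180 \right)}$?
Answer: $5875952$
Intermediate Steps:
$Z{\left(O \right)} = O^{3} - O$
$\left(-75870 + \left(10184 - -109818\right)\right) + Z{\left(180 \right)} = \left(-75870 + \left(10184 - -109818\right)\right) + \left(180^{3} - 180\right) = \left(-75870 + \left(10184 + 109818\right)\right) + \left(5832000 - 180\right) = \left(-75870 + 120002\right) + 5831820 = 44132 + 5831820 = 5875952$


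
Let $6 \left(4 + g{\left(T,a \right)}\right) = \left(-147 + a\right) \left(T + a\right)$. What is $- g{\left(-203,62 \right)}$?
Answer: $- \frac{3987}{2} \approx -1993.5$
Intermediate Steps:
$g{\left(T,a \right)} = -4 + \frac{\left(-147 + a\right) \left(T + a\right)}{6}$
$- g{\left(-203,62 \right)} = - (-4 - - \frac{9947}{2} - 1519 + \frac{62^{2}}{6} + \frac{1}{6} \left(-203\right) 62) = - (-4 + \frac{9947}{2} - 1519 + \frac{1}{6} \cdot 3844 - \frac{6293}{3}) = - (-4 + \frac{9947}{2} - 1519 + \frac{1922}{3} - \frac{6293}{3}) = \left(-1\right) \frac{3987}{2} = - \frac{3987}{2}$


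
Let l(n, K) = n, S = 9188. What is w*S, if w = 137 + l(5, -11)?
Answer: 1304696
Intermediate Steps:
w = 142 (w = 137 + 5 = 142)
w*S = 142*9188 = 1304696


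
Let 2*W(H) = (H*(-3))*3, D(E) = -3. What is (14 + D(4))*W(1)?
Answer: -99/2 ≈ -49.500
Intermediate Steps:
W(H) = -9*H/2 (W(H) = ((H*(-3))*3)/2 = (-3*H*3)/2 = (-9*H)/2 = -9*H/2)
(14 + D(4))*W(1) = (14 - 3)*(-9/2*1) = 11*(-9/2) = -99/2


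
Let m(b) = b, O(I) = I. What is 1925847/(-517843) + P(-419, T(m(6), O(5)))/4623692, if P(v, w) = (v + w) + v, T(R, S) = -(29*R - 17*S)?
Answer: -8905003407585/2394346536356 ≈ -3.7192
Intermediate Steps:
T(R, S) = -29*R + 17*S (T(R, S) = -(-17*S + 29*R) = -29*R + 17*S)
P(v, w) = w + 2*v
1925847/(-517843) + P(-419, T(m(6), O(5)))/4623692 = 1925847/(-517843) + ((-29*6 + 17*5) + 2*(-419))/4623692 = 1925847*(-1/517843) + ((-174 + 85) - 838)*(1/4623692) = -1925847/517843 + (-89 - 838)*(1/4623692) = -1925847/517843 - 927*1/4623692 = -1925847/517843 - 927/4623692 = -8905003407585/2394346536356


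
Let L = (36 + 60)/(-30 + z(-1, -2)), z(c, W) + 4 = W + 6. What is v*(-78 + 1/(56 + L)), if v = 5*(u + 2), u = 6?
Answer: -102935/33 ≈ -3119.2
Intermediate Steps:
z(c, W) = 2 + W (z(c, W) = -4 + (W + 6) = -4 + (6 + W) = 2 + W)
v = 40 (v = 5*(6 + 2) = 5*8 = 40)
L = -16/5 (L = (36 + 60)/(-30 + (2 - 2)) = 96/(-30 + 0) = 96/(-30) = 96*(-1/30) = -16/5 ≈ -3.2000)
v*(-78 + 1/(56 + L)) = 40*(-78 + 1/(56 - 16/5)) = 40*(-78 + 1/(264/5)) = 40*(-78 + 5/264) = 40*(-20587/264) = -102935/33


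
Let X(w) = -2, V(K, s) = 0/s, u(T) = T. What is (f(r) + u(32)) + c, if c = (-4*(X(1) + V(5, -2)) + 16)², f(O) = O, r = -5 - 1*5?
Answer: 598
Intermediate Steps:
V(K, s) = 0
r = -10 (r = -5 - 5 = -10)
c = 576 (c = (-4*(-2 + 0) + 16)² = (-4*(-2) + 16)² = (8 + 16)² = 24² = 576)
(f(r) + u(32)) + c = (-10 + 32) + 576 = 22 + 576 = 598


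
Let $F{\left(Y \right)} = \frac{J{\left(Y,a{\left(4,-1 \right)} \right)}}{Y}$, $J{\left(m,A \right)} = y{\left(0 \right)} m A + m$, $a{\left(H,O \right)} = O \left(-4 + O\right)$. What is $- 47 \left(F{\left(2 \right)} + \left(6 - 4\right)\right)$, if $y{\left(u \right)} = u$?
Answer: $-141$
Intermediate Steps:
$J{\left(m,A \right)} = m$ ($J{\left(m,A \right)} = 0 m A + m = 0 A + m = 0 + m = m$)
$F{\left(Y \right)} = 1$ ($F{\left(Y \right)} = \frac{Y}{Y} = 1$)
$- 47 \left(F{\left(2 \right)} + \left(6 - 4\right)\right) = - 47 \left(1 + \left(6 - 4\right)\right) = - 47 \left(1 + 2\right) = \left(-47\right) 3 = -141$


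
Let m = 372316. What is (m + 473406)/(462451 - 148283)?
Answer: 422861/157084 ≈ 2.6919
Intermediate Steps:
(m + 473406)/(462451 - 148283) = (372316 + 473406)/(462451 - 148283) = 845722/314168 = 845722*(1/314168) = 422861/157084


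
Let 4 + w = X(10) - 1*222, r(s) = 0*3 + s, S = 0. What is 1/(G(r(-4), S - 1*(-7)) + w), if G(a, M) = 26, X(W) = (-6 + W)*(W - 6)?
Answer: -1/184 ≈ -0.0054348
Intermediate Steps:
X(W) = (-6 + W)**2 (X(W) = (-6 + W)*(-6 + W) = (-6 + W)**2)
r(s) = s (r(s) = 0 + s = s)
w = -210 (w = -4 + ((-6 + 10)**2 - 1*222) = -4 + (4**2 - 222) = -4 + (16 - 222) = -4 - 206 = -210)
1/(G(r(-4), S - 1*(-7)) + w) = 1/(26 - 210) = 1/(-184) = -1/184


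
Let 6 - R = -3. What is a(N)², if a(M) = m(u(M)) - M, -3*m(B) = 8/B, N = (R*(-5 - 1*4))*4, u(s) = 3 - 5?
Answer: 952576/9 ≈ 1.0584e+5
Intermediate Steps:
R = 9 (R = 6 - 1*(-3) = 6 + 3 = 9)
u(s) = -2
N = -324 (N = (9*(-5 - 1*4))*4 = (9*(-5 - 4))*4 = (9*(-9))*4 = -81*4 = -324)
m(B) = -8/(3*B)
a(M) = 4/3 - M (a(M) = -8/3/(-2) - M = -8/3*(-½) - M = 4/3 - M)
a(N)² = (4/3 - 1*(-324))² = (4/3 + 324)² = (976/3)² = 952576/9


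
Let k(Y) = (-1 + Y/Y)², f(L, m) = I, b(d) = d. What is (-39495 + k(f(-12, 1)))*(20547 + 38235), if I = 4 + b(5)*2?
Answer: -2321595090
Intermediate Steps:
I = 14 (I = 4 + 5*2 = 4 + 10 = 14)
f(L, m) = 14
k(Y) = 0 (k(Y) = (-1 + 1)² = 0² = 0)
(-39495 + k(f(-12, 1)))*(20547 + 38235) = (-39495 + 0)*(20547 + 38235) = -39495*58782 = -2321595090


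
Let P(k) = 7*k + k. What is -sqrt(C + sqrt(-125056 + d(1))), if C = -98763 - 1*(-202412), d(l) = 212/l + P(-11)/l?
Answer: -sqrt(103649 + 2*I*sqrt(31233)) ≈ -321.95 - 0.54894*I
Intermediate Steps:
P(k) = 8*k
d(l) = 124/l (d(l) = 212/l + (8*(-11))/l = 212/l - 88/l = 124/l)
C = 103649 (C = -98763 + 202412 = 103649)
-sqrt(C + sqrt(-125056 + d(1))) = -sqrt(103649 + sqrt(-125056 + 124/1)) = -sqrt(103649 + sqrt(-125056 + 124*1)) = -sqrt(103649 + sqrt(-125056 + 124)) = -sqrt(103649 + sqrt(-124932)) = -sqrt(103649 + 2*I*sqrt(31233))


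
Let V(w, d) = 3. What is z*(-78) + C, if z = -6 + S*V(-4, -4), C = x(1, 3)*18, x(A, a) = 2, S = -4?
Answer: 1440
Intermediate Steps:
C = 36 (C = 2*18 = 36)
z = -18 (z = -6 - 4*3 = -6 - 12 = -18)
z*(-78) + C = -18*(-78) + 36 = 1404 + 36 = 1440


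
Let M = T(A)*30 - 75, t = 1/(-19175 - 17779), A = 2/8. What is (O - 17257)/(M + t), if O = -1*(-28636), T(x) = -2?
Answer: -420499566/4988791 ≈ -84.289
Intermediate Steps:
A = ¼ (A = 2*(⅛) = ¼ ≈ 0.25000)
t = -1/36954 (t = 1/(-36954) = -1/36954 ≈ -2.7061e-5)
M = -135 (M = -2*30 - 75 = -60 - 75 = -135)
O = 28636
(O - 17257)/(M + t) = (28636 - 17257)/(-135 - 1/36954) = 11379/(-4988791/36954) = 11379*(-36954/4988791) = -420499566/4988791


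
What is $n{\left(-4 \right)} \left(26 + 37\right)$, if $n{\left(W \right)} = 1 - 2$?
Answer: $-63$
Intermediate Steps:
$n{\left(W \right)} = -1$ ($n{\left(W \right)} = 1 - 2 = -1$)
$n{\left(-4 \right)} \left(26 + 37\right) = - (26 + 37) = \left(-1\right) 63 = -63$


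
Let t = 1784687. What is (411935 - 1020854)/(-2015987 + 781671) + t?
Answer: 2202868328011/1234316 ≈ 1.7847e+6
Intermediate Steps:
(411935 - 1020854)/(-2015987 + 781671) + t = (411935 - 1020854)/(-2015987 + 781671) + 1784687 = -608919/(-1234316) + 1784687 = -608919*(-1/1234316) + 1784687 = 608919/1234316 + 1784687 = 2202868328011/1234316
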